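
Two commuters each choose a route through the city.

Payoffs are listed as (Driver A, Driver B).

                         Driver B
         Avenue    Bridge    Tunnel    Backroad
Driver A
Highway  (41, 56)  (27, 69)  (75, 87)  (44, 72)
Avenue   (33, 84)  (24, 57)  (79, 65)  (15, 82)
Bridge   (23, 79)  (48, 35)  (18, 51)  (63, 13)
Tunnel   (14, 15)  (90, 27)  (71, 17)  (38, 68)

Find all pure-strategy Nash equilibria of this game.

(Highway, Avenue): Driver B can switch to Bridge (56 → 69). Not NE.
(Highway, Bridge): Driver A can switch to Bridge (27 → 48). Not NE.
(Highway, Tunnel): Driver A can switch to Avenue (75 → 79). Not NE.
(Highway, Backroad): Driver A can switch to Bridge (44 → 63). Not NE.
(Avenue, Avenue): Driver A can switch to Highway (33 → 41). Not NE.
(Avenue, Bridge): Driver A can switch to Highway (24 → 27). Not NE.
(Avenue, Tunnel): Driver B can switch to Avenue (65 → 84). Not NE.
(Avenue, Backroad): Driver A can switch to Highway (15 → 44). Not NE.
(Bridge, Avenue): Driver A can switch to Highway (23 → 41). Not NE.
(Bridge, Bridge): Driver A can switch to Tunnel (48 → 90). Not NE.
(The remaining 6 profiles each have a profitable deviation by the same check.)

This game has no pure Nash equilibrium.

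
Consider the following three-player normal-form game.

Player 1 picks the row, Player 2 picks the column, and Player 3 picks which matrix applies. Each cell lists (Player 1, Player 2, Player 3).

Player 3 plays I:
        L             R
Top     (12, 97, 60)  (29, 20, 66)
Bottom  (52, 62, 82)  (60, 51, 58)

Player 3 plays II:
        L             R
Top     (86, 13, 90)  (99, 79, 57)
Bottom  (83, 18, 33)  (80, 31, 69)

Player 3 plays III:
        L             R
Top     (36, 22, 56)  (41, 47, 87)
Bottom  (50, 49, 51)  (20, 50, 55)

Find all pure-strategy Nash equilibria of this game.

Player 1 against (L, I): payoffs 12, 52 → best response Bottom.
Player 1 against (L, II): payoffs 86, 83 → best response Top.
Player 1 against (L, III): payoffs 36, 50 → best response Bottom.
Player 1 against (R, I): payoffs 29, 60 → best response Bottom.
Player 1 against (R, II): payoffs 99, 80 → best response Top.
Player 1 against (R, III): payoffs 41, 20 → best response Top.
Player 2 against (Top, I): payoffs 97, 20 → best response L.
Player 2 against (Top, II): payoffs 13, 79 → best response R.
Player 2 against (Top, III): payoffs 22, 47 → best response R.
Player 2 against (Bottom, I): payoffs 62, 51 → best response L.
Player 2 against (Bottom, II): payoffs 18, 31 → best response R.
Player 2 against (Bottom, III): payoffs 49, 50 → best response R.
Player 3 against (Top, L): payoffs 60, 90, 56 → best response II.
Player 3 against (Top, R): payoffs 66, 57, 87 → best response III.
Player 3 against (Bottom, L): payoffs 82, 33, 51 → best response I.
Player 3 against (Bottom, R): payoffs 58, 69, 55 → best response II.
Mutual best responses: (Top, R, III); (Bottom, L, I).

Pure-strategy Nash equilibria: (Top, R, III), (Bottom, L, I)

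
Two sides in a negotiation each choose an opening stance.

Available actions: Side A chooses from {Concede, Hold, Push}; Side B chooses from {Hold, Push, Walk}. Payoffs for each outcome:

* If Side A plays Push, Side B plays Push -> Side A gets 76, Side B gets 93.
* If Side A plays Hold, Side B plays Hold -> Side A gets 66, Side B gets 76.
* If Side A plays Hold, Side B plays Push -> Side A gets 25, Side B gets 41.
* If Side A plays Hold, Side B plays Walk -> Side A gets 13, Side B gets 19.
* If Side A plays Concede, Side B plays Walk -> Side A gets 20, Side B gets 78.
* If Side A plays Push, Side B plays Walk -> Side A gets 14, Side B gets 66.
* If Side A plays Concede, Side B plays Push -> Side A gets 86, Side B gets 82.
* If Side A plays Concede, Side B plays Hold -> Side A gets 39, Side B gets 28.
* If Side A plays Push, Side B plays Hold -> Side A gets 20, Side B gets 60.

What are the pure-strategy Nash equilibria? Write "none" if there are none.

(Concede, Push); (Hold, Hold)

For each player, find the best response to each opponent profile; mutual best responses are the pure NE.
Side A against Hold: payoffs 39, 66, 20 → best response Hold.
Side A against Push: payoffs 86, 25, 76 → best response Concede.
Side A against Walk: payoffs 20, 13, 14 → best response Concede.
Side B against Concede: payoffs 28, 82, 78 → best response Push.
Side B against Hold: payoffs 76, 41, 19 → best response Hold.
Side B against Push: payoffs 60, 93, 66 → best response Push.
Mutual best responses: (Concede, Push); (Hold, Hold).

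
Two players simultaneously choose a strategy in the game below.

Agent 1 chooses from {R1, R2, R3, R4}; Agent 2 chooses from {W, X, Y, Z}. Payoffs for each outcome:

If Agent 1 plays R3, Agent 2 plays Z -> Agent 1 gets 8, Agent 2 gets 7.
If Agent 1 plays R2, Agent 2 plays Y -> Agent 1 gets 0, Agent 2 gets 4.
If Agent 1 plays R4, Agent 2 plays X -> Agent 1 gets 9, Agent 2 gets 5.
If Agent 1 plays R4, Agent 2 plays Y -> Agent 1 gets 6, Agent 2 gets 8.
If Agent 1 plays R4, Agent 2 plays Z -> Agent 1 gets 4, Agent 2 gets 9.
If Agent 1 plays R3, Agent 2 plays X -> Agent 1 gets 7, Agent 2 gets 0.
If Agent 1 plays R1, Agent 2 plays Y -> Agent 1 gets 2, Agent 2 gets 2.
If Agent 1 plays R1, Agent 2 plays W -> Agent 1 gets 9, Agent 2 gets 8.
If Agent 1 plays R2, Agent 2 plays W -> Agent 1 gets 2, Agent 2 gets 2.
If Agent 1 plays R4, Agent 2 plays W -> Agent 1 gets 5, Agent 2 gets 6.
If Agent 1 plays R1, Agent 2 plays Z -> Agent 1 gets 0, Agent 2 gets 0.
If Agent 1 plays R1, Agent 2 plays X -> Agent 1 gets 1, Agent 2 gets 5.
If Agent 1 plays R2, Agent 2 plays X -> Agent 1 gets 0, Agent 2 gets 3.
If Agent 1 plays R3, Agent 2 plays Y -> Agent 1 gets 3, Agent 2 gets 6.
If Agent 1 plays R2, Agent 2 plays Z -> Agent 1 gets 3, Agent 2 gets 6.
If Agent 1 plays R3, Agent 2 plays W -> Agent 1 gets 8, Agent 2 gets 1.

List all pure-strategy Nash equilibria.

(R1, W), (R3, Z)

Agent 1 against W: payoffs 9, 2, 8, 5 → best response R1.
Agent 1 against X: payoffs 1, 0, 7, 9 → best response R4.
Agent 1 against Y: payoffs 2, 0, 3, 6 → best response R4.
Agent 1 against Z: payoffs 0, 3, 8, 4 → best response R3.
Agent 2 against R1: payoffs 8, 5, 2, 0 → best response W.
Agent 2 against R2: payoffs 2, 3, 4, 6 → best response Z.
Agent 2 against R3: payoffs 1, 0, 6, 7 → best response Z.
Agent 2 against R4: payoffs 6, 5, 8, 9 → best response Z.
Mutual best responses: (R1, W); (R3, Z).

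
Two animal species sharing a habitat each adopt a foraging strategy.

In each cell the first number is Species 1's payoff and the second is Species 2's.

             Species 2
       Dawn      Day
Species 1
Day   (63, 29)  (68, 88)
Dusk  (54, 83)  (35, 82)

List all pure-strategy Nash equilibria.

Species 1 against Dawn: payoffs 63, 54 → best response Day.
Species 1 against Day: payoffs 68, 35 → best response Day.
Species 2 against Day: payoffs 29, 88 → best response Day.
Species 2 against Dusk: payoffs 83, 82 → best response Dawn.
Mutual best responses: (Day, Day).

Pure NE: (Day, Day)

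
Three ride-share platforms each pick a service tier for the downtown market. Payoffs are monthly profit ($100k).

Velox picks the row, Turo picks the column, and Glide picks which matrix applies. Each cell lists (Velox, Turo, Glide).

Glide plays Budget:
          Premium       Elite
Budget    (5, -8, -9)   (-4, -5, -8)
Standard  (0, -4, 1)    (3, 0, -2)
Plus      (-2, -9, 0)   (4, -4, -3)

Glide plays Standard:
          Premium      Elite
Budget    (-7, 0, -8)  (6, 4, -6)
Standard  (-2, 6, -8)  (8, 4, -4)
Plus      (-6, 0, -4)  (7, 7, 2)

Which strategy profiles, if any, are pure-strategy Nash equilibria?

none

Mark each player's best response to every combination of opponents' strategies; a profile where every player is best-responding is a pure Nash equilibrium.
Velox against (Premium, Budget): payoffs 5, 0, -2 → best response Budget.
Velox against (Premium, Standard): payoffs -7, -2, -6 → best response Standard.
Velox against (Elite, Budget): payoffs -4, 3, 4 → best response Plus.
Velox against (Elite, Standard): payoffs 6, 8, 7 → best response Standard.
Turo against (Budget, Budget): payoffs -8, -5 → best response Elite.
Turo against (Budget, Standard): payoffs 0, 4 → best response Elite.
Turo against (Standard, Budget): payoffs -4, 0 → best response Elite.
Turo against (Standard, Standard): payoffs 6, 4 → best response Premium.
Turo against (Plus, Budget): payoffs -9, -4 → best response Elite.
Turo against (Plus, Standard): payoffs 0, 7 → best response Elite.
Glide against (Budget, Premium): payoffs -9, -8 → best response Standard.
Glide against (Budget, Elite): payoffs -8, -6 → best response Standard.
Glide against (Standard, Premium): payoffs 1, -8 → best response Budget.
Glide against (Standard, Elite): payoffs -2, -4 → best response Budget.
Glide against (Plus, Premium): payoffs 0, -4 → best response Budget.
Glide against (Plus, Elite): payoffs -3, 2 → best response Standard.
No profile is a mutual best response for all players.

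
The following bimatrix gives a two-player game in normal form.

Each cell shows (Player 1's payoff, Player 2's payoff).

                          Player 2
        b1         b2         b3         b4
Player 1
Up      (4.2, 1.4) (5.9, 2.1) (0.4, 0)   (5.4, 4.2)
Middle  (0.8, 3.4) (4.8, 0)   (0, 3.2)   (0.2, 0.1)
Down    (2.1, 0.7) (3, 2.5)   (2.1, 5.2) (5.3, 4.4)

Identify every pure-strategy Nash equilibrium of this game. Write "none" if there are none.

For each player, find the best response to each opponent profile; mutual best responses are the pure NE.
Player 1 against b1: payoffs 4.2, 0.8, 2.1 → best response Up.
Player 1 against b2: payoffs 5.9, 4.8, 3 → best response Up.
Player 1 against b3: payoffs 0.4, 0, 2.1 → best response Down.
Player 1 against b4: payoffs 5.4, 0.2, 5.3 → best response Up.
Player 2 against Up: payoffs 1.4, 2.1, 0, 4.2 → best response b4.
Player 2 against Middle: payoffs 3.4, 0, 3.2, 0.1 → best response b1.
Player 2 against Down: payoffs 0.7, 2.5, 5.2, 4.4 → best response b3.
Mutual best responses: (Up, b4); (Down, b3).

Pure-strategy Nash equilibria: (Up, b4) and (Down, b3)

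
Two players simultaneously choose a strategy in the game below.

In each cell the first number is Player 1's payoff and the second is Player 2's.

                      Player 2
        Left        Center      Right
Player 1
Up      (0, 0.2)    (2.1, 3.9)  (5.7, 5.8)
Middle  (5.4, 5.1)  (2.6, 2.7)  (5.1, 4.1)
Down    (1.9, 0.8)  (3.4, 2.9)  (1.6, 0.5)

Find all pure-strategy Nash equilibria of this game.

(Up, Left): Player 1 can switch to Middle (0 → 5.4). Not NE.
(Up, Center): Player 1 can switch to Middle (2.1 → 2.6). Not NE.
(Up, Right): Player 1 gets 5.7, best alternative 5.1; Player 2 gets 5.8, best alternative 3.9. No profitable deviation — NE.
(Middle, Left): Player 1 gets 5.4, best alternative 1.9; Player 2 gets 5.1, best alternative 4.1. No profitable deviation — NE.
(Middle, Center): Player 1 can switch to Down (2.6 → 3.4). Not NE.
(Middle, Right): Player 1 can switch to Up (5.1 → 5.7). Not NE.
(Down, Left): Player 1 can switch to Middle (1.9 → 5.4). Not NE.
(Down, Center): Player 1 gets 3.4, best alternative 2.6; Player 2 gets 2.9, best alternative 0.8. No profitable deviation — NE.
(Down, Right): Player 1 can switch to Up (1.6 → 5.7). Not NE.

Pure-strategy Nash equilibria: (Up, Right); (Middle, Left); (Down, Center)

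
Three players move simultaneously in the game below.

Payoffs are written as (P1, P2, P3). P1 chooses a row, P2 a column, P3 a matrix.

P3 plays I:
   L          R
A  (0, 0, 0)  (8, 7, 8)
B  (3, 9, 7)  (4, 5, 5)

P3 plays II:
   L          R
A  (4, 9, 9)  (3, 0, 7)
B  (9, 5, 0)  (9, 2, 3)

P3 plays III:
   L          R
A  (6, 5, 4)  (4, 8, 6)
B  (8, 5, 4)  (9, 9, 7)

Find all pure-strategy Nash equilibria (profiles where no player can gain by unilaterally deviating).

P1 against (L, I): payoffs 0, 3 → best response B.
P1 against (L, II): payoffs 4, 9 → best response B.
P1 against (L, III): payoffs 6, 8 → best response B.
P1 against (R, I): payoffs 8, 4 → best response A.
P1 against (R, II): payoffs 3, 9 → best response B.
P1 against (R, III): payoffs 4, 9 → best response B.
P2 against (A, I): payoffs 0, 7 → best response R.
P2 against (A, II): payoffs 9, 0 → best response L.
P2 against (A, III): payoffs 5, 8 → best response R.
P2 against (B, I): payoffs 9, 5 → best response L.
P2 against (B, II): payoffs 5, 2 → best response L.
P2 against (B, III): payoffs 5, 9 → best response R.
P3 against (A, L): payoffs 0, 9, 4 → best response II.
P3 against (A, R): payoffs 8, 7, 6 → best response I.
P3 against (B, L): payoffs 7, 0, 4 → best response I.
P3 against (B, R): payoffs 5, 3, 7 → best response III.
Mutual best responses: (A, R, I); (B, L, I); (B, R, III).

(A, R, I), (B, L, I), (B, R, III)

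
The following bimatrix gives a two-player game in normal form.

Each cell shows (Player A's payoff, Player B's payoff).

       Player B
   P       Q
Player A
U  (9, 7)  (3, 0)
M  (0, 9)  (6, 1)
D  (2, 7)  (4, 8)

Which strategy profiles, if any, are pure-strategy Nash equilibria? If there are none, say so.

Pure NE: (U, P)

Player A against P: payoffs 9, 0, 2 → best response U.
Player A against Q: payoffs 3, 6, 4 → best response M.
Player B against U: payoffs 7, 0 → best response P.
Player B against M: payoffs 9, 1 → best response P.
Player B against D: payoffs 7, 8 → best response Q.
Mutual best responses: (U, P).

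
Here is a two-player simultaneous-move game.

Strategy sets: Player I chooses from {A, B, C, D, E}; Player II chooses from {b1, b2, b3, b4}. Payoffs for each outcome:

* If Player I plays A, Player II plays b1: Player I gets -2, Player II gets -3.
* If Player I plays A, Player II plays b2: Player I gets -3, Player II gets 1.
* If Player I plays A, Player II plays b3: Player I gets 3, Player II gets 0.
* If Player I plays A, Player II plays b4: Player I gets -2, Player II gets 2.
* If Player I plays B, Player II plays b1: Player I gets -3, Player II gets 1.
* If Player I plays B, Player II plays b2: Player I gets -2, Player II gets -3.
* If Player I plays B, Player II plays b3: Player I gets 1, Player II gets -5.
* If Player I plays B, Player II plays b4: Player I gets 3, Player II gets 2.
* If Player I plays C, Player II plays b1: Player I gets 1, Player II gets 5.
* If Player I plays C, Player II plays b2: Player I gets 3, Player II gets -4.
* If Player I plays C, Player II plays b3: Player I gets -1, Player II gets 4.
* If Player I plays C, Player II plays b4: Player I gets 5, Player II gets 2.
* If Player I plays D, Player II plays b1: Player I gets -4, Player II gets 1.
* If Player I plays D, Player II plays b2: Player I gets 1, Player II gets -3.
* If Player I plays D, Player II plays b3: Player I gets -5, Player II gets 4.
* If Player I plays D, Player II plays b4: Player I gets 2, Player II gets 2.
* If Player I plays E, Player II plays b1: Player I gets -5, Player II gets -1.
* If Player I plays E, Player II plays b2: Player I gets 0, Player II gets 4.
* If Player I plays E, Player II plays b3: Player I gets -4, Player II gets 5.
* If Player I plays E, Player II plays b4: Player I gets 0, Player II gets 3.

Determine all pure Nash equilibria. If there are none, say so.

(C, b1)

Player I against b1: payoffs -2, -3, 1, -4, -5 → best response C.
Player I against b2: payoffs -3, -2, 3, 1, 0 → best response C.
Player I against b3: payoffs 3, 1, -1, -5, -4 → best response A.
Player I against b4: payoffs -2, 3, 5, 2, 0 → best response C.
Player II against A: payoffs -3, 1, 0, 2 → best response b4.
Player II against B: payoffs 1, -3, -5, 2 → best response b4.
Player II against C: payoffs 5, -4, 4, 2 → best response b1.
Player II against D: payoffs 1, -3, 4, 2 → best response b3.
Player II against E: payoffs -1, 4, 5, 3 → best response b3.
Mutual best responses: (C, b1).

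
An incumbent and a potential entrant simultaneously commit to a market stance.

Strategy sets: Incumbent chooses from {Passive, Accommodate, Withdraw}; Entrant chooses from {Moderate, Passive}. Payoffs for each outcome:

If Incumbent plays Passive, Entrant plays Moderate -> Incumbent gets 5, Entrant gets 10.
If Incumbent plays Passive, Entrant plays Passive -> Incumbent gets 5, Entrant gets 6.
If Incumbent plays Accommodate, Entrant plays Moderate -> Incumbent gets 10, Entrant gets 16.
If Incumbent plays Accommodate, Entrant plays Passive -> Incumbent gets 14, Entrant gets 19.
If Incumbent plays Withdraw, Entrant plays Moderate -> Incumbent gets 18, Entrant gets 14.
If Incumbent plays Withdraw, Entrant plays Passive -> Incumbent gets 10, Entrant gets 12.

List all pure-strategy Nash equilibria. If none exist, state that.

The pure Nash equilibria are (Accommodate, Passive), (Withdraw, Moderate).

(Passive, Moderate): Incumbent can switch to Accommodate (5 → 10). Not NE.
(Passive, Passive): Incumbent can switch to Accommodate (5 → 14). Not NE.
(Accommodate, Moderate): Incumbent can switch to Withdraw (10 → 18). Not NE.
(Accommodate, Passive): Incumbent gets 14, best alternative 10; Entrant gets 19, best alternative 16. No profitable deviation — NE.
(Withdraw, Moderate): Incumbent gets 18, best alternative 10; Entrant gets 14, best alternative 12. No profitable deviation — NE.
(Withdraw, Passive): Incumbent can switch to Accommodate (10 → 14). Not NE.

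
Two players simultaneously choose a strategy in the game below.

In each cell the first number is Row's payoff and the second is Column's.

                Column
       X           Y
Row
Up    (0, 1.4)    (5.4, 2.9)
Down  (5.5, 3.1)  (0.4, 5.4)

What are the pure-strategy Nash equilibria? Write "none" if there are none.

Row against X: payoffs 0, 5.5 → best response Down.
Row against Y: payoffs 5.4, 0.4 → best response Up.
Column against Up: payoffs 1.4, 2.9 → best response Y.
Column against Down: payoffs 3.1, 5.4 → best response Y.
Mutual best responses: (Up, Y).

(Up, Y)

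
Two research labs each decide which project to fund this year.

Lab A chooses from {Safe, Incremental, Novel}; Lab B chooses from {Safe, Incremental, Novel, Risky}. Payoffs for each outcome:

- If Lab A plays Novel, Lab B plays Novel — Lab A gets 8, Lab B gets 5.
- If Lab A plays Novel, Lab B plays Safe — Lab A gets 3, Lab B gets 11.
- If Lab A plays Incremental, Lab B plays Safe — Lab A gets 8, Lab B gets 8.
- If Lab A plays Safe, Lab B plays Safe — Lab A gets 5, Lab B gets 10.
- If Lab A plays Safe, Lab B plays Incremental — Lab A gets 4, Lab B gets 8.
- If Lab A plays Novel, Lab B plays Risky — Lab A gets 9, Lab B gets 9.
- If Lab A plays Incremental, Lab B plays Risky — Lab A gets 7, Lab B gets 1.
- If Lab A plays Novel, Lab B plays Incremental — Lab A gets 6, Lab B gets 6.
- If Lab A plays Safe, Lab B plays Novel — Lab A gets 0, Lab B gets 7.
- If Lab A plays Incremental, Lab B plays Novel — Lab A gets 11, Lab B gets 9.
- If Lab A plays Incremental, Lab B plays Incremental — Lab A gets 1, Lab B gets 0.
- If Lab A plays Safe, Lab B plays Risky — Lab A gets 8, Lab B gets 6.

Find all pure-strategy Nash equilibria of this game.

The unique pure-strategy Nash equilibrium is (Incremental, Novel).

For each strategy profile, look for a profitable unilateral deviation.
(Safe, Safe): Lab A can switch to Incremental (5 → 8). Not NE.
(Safe, Incremental): Lab A can switch to Novel (4 → 6). Not NE.
(Safe, Novel): Lab A can switch to Incremental (0 → 11). Not NE.
(Safe, Risky): Lab A can switch to Novel (8 → 9). Not NE.
(Incremental, Safe): Lab B can switch to Novel (8 → 9). Not NE.
(Incremental, Incremental): Lab A can switch to Safe (1 → 4). Not NE.
(Incremental, Novel): Lab A gets 11, best alternative 8; Lab B gets 9, best alternative 8. No profitable deviation — NE.
(Incremental, Risky): Lab A can switch to Safe (7 → 8). Not NE.
(Novel, Safe): Lab A can switch to Safe (3 → 5). Not NE.
(The remaining 3 profiles each have a profitable deviation by the same check.)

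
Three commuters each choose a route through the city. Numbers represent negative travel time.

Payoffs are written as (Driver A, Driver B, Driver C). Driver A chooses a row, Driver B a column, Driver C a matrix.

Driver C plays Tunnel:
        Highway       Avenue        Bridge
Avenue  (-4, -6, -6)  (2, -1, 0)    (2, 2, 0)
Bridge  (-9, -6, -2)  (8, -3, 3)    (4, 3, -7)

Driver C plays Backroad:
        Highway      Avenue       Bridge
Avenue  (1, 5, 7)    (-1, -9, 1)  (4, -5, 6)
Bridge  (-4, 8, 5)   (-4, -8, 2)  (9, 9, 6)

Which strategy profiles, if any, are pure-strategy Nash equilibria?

(Avenue, Highway, Backroad); (Bridge, Bridge, Backroad)

For each player, find the best response to each opponent profile; mutual best responses are the pure NE.
Driver A against (Highway, Tunnel): payoffs -4, -9 → best response Avenue.
Driver A against (Highway, Backroad): payoffs 1, -4 → best response Avenue.
Driver A against (Avenue, Tunnel): payoffs 2, 8 → best response Bridge.
Driver A against (Avenue, Backroad): payoffs -1, -4 → best response Avenue.
Driver A against (Bridge, Tunnel): payoffs 2, 4 → best response Bridge.
Driver A against (Bridge, Backroad): payoffs 4, 9 → best response Bridge.
Driver B against (Avenue, Tunnel): payoffs -6, -1, 2 → best response Bridge.
Driver B against (Avenue, Backroad): payoffs 5, -9, -5 → best response Highway.
Driver B against (Bridge, Tunnel): payoffs -6, -3, 3 → best response Bridge.
Driver B against (Bridge, Backroad): payoffs 8, -8, 9 → best response Bridge.
Driver C against (Avenue, Highway): payoffs -6, 7 → best response Backroad.
Driver C against (Avenue, Avenue): payoffs 0, 1 → best response Backroad.
Driver C against (Avenue, Bridge): payoffs 0, 6 → best response Backroad.
Driver C against (Bridge, Highway): payoffs -2, 5 → best response Backroad.
Driver C against (Bridge, Avenue): payoffs 3, 2 → best response Tunnel.
Driver C against (Bridge, Bridge): payoffs -7, 6 → best response Backroad.
Mutual best responses: (Avenue, Highway, Backroad); (Bridge, Bridge, Backroad).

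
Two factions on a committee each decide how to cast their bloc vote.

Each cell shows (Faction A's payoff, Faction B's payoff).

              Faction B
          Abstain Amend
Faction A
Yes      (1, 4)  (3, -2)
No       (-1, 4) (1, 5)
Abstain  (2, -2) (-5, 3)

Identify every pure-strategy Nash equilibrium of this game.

none

(Yes, Abstain): Faction A can switch to Abstain (1 → 2). Not NE.
(Yes, Amend): Faction B can switch to Abstain (-2 → 4). Not NE.
(No, Abstain): Faction A can switch to Yes (-1 → 1). Not NE.
(No, Amend): Faction A can switch to Yes (1 → 3). Not NE.
(Abstain, Abstain): Faction B can switch to Amend (-2 → 3). Not NE.
(Abstain, Amend): Faction A can switch to Yes (-5 → 3). Not NE.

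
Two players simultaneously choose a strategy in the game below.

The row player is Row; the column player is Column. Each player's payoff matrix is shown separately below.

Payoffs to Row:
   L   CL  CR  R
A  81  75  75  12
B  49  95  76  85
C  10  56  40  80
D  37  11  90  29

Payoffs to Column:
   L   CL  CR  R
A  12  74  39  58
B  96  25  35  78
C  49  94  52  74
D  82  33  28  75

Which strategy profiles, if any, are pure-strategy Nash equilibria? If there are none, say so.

Row against L: payoffs 81, 49, 10, 37 → best response A.
Row against CL: payoffs 75, 95, 56, 11 → best response B.
Row against CR: payoffs 75, 76, 40, 90 → best response D.
Row against R: payoffs 12, 85, 80, 29 → best response B.
Column against A: payoffs 12, 74, 39, 58 → best response CL.
Column against B: payoffs 96, 25, 35, 78 → best response L.
Column against C: payoffs 49, 94, 52, 74 → best response CL.
Column against D: payoffs 82, 33, 28, 75 → best response L.
No profile is a mutual best response for all players.

No pure-strategy Nash equilibrium.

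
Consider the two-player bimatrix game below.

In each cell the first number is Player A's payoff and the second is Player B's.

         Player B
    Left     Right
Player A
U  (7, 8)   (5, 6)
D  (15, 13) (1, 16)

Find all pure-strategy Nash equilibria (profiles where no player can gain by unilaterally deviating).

For each player, find the best response to each opponent profile; mutual best responses are the pure NE.
Player A against Left: payoffs 7, 15 → best response D.
Player A against Right: payoffs 5, 1 → best response U.
Player B against U: payoffs 8, 6 → best response Left.
Player B against D: payoffs 13, 16 → best response Right.
No profile is a mutual best response for all players.

There is no pure-strategy Nash equilibrium.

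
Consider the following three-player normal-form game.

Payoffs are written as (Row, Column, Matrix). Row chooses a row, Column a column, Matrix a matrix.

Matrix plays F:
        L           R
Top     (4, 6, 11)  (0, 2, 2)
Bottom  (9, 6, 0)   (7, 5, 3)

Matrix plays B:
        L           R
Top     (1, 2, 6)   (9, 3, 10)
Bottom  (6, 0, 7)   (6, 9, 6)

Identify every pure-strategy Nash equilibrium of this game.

Pure NE: (Top, R, B)

(Top, L, F): Row can switch to Bottom (4 → 9). Not NE.
(Top, L, B): Row can switch to Bottom (1 → 6). Not NE.
(Top, R, F): Row can switch to Bottom (0 → 7). Not NE.
(Top, R, B): Row gets 9, best alternative 6; Column gets 3, best alternative 2; Matrix gets 10, best alternative 2. No profitable deviation — NE.
(Bottom, L, F): Matrix can switch to B (0 → 7). Not NE.
(Bottom, L, B): Column can switch to R (0 → 9). Not NE.
(Bottom, R, F): Column can switch to L (5 → 6). Not NE.
(The remaining 1 profile has a profitable deviation by the same check.)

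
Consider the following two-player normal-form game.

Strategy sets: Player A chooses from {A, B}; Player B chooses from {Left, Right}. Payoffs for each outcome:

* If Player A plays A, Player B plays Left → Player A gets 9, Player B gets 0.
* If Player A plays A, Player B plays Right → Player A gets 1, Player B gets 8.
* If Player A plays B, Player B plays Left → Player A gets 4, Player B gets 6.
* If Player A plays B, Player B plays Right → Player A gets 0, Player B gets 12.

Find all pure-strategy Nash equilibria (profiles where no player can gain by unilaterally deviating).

Check each profile: it is a Nash equilibrium iff no player can strictly gain by switching unilaterally.
(A, Left): Player B can switch to Right (0 → 8). Not NE.
(A, Right): Player A gets 1, best alternative 0; Player B gets 8, best alternative 0. No profitable deviation — NE.
(B, Left): Player A can switch to A (4 → 9). Not NE.
(B, Right): Player A can switch to A (0 → 1). Not NE.

(A, Right)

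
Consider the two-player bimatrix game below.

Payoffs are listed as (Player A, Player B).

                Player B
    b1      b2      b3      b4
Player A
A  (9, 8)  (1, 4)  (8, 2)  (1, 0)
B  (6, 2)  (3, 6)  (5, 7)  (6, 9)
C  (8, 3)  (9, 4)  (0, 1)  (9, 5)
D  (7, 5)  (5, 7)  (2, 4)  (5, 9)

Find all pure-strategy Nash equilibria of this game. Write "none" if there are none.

Player A against b1: payoffs 9, 6, 8, 7 → best response A.
Player A against b2: payoffs 1, 3, 9, 5 → best response C.
Player A against b3: payoffs 8, 5, 0, 2 → best response A.
Player A against b4: payoffs 1, 6, 9, 5 → best response C.
Player B against A: payoffs 8, 4, 2, 0 → best response b1.
Player B against B: payoffs 2, 6, 7, 9 → best response b4.
Player B against C: payoffs 3, 4, 1, 5 → best response b4.
Player B against D: payoffs 5, 7, 4, 9 → best response b4.
Mutual best responses: (A, b1); (C, b4).

The pure Nash equilibria are (A, b1) and (C, b4).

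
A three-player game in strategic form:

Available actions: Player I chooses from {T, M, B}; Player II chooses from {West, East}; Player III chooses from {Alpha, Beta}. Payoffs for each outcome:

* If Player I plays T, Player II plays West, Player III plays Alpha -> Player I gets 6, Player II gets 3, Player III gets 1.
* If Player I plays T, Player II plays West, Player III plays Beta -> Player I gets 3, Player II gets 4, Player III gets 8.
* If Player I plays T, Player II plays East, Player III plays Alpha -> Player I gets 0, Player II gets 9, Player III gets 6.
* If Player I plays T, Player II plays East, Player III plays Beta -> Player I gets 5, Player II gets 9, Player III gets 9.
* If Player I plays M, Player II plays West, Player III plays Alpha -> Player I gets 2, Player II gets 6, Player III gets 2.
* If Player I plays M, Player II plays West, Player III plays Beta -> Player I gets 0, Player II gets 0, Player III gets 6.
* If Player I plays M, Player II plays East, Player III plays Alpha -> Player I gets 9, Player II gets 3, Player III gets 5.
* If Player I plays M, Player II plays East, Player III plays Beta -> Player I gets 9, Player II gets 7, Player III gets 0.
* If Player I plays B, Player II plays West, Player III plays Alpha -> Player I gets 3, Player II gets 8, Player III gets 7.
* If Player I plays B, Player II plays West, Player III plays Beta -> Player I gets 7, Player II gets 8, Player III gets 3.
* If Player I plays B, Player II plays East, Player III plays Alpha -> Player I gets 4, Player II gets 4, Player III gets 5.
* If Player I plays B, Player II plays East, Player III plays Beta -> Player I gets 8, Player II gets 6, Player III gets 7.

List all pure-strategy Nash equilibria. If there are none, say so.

There is no pure-strategy Nash equilibrium.

Player I against (West, Alpha): payoffs 6, 2, 3 → best response T.
Player I against (West, Beta): payoffs 3, 0, 7 → best response B.
Player I against (East, Alpha): payoffs 0, 9, 4 → best response M.
Player I against (East, Beta): payoffs 5, 9, 8 → best response M.
Player II against (T, Alpha): payoffs 3, 9 → best response East.
Player II against (T, Beta): payoffs 4, 9 → best response East.
Player II against (M, Alpha): payoffs 6, 3 → best response West.
Player II against (M, Beta): payoffs 0, 7 → best response East.
Player II against (B, Alpha): payoffs 8, 4 → best response West.
Player II against (B, Beta): payoffs 8, 6 → best response West.
Player III against (T, West): payoffs 1, 8 → best response Beta.
Player III against (T, East): payoffs 6, 9 → best response Beta.
Player III against (M, West): payoffs 2, 6 → best response Beta.
Player III against (M, East): payoffs 5, 0 → best response Alpha.
Player III against (B, West): payoffs 7, 3 → best response Alpha.
Player III against (B, East): payoffs 5, 7 → best response Beta.
No profile is a mutual best response for all players.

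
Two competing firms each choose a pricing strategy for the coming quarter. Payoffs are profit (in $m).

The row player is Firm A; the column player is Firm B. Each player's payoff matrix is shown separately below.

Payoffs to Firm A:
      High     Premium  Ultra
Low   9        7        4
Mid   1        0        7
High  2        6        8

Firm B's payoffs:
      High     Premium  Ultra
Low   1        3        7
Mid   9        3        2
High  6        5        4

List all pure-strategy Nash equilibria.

Firm A against High: payoffs 9, 1, 2 → best response Low.
Firm A against Premium: payoffs 7, 0, 6 → best response Low.
Firm A against Ultra: payoffs 4, 7, 8 → best response High.
Firm B against Low: payoffs 1, 3, 7 → best response Ultra.
Firm B against Mid: payoffs 9, 3, 2 → best response High.
Firm B against High: payoffs 6, 5, 4 → best response High.
No profile is a mutual best response for all players.

none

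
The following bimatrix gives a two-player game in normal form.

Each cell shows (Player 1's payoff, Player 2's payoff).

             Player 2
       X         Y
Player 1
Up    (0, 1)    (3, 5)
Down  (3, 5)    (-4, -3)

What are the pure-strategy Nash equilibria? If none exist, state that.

Player 1 against X: payoffs 0, 3 → best response Down.
Player 1 against Y: payoffs 3, -4 → best response Up.
Player 2 against Up: payoffs 1, 5 → best response Y.
Player 2 against Down: payoffs 5, -3 → best response X.
Mutual best responses: (Up, Y); (Down, X).

The pure Nash equilibria are (Up, Y) and (Down, X).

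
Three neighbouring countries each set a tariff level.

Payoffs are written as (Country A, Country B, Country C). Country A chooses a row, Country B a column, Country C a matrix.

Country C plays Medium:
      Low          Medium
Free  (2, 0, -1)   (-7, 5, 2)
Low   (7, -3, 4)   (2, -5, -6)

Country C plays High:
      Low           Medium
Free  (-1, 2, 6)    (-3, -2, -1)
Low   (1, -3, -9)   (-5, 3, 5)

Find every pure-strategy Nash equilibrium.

(Free, Low, Medium): Country A can switch to Low (2 → 7). Not NE.
(Free, Low, High): Country A can switch to Low (-1 → 1). Not NE.
(Free, Medium, Medium): Country A can switch to Low (-7 → 2). Not NE.
(Free, Medium, High): Country B can switch to Low (-2 → 2). Not NE.
(Low, Low, Medium): Country A gets 7, best alternative 2; Country B gets -3, best alternative -5; Country C gets 4, best alternative -9. No profitable deviation — NE.
(Low, Low, High): Country B can switch to Medium (-3 → 3). Not NE.
(Low, Medium, Medium): Country B can switch to Low (-5 → -3). Not NE.
(Low, Medium, High): Country A can switch to Free (-5 → -3). Not NE.

(Low, Low, Medium)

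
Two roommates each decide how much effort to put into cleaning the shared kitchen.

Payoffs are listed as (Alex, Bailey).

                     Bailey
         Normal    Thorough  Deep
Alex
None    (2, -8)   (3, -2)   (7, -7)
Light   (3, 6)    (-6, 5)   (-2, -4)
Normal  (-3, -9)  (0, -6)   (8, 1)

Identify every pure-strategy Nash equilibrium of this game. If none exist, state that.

Pure-strategy Nash equilibria: (None, Thorough); (Light, Normal); (Normal, Deep)

Alex against Normal: payoffs 2, 3, -3 → best response Light.
Alex against Thorough: payoffs 3, -6, 0 → best response None.
Alex against Deep: payoffs 7, -2, 8 → best response Normal.
Bailey against None: payoffs -8, -2, -7 → best response Thorough.
Bailey against Light: payoffs 6, 5, -4 → best response Normal.
Bailey against Normal: payoffs -9, -6, 1 → best response Deep.
Mutual best responses: (None, Thorough); (Light, Normal); (Normal, Deep).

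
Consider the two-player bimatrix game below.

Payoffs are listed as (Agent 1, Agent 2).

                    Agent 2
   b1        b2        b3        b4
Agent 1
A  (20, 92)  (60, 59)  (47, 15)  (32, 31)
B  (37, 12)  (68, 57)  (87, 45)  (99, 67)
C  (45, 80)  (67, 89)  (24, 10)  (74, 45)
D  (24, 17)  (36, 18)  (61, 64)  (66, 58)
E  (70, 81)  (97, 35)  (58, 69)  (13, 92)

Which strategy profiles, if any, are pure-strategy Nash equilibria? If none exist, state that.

(A, b1): Agent 1 can switch to B (20 → 37). Not NE.
(A, b2): Agent 1 can switch to B (60 → 68). Not NE.
(A, b3): Agent 1 can switch to B (47 → 87). Not NE.
(A, b4): Agent 1 can switch to B (32 → 99). Not NE.
(B, b1): Agent 1 can switch to C (37 → 45). Not NE.
(B, b2): Agent 1 can switch to E (68 → 97). Not NE.
(B, b3): Agent 2 can switch to b2 (45 → 57). Not NE.
(B, b4): Agent 1 gets 99, best alternative 74; Agent 2 gets 67, best alternative 57. No profitable deviation — NE.
(C, b1): Agent 1 can switch to E (45 → 70). Not NE.
(C, b2): Agent 1 can switch to B (67 → 68). Not NE.
(C, b3): Agent 1 can switch to A (24 → 47). Not NE.
(C, b4): Agent 1 can switch to B (74 → 99). Not NE.
(D, b1): Agent 1 can switch to B (24 → 37). Not NE.
(The remaining 7 profiles each have a profitable deviation by the same check.)

(B, b4)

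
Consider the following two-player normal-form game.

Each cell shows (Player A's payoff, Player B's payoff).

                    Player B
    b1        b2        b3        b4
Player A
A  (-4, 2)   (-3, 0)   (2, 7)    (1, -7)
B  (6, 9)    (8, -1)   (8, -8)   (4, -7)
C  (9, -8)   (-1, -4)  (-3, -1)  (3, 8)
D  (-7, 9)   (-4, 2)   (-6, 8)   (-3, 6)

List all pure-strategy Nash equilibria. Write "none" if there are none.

(A, b1): Player A can switch to B (-4 → 6). Not NE.
(A, b2): Player A can switch to B (-3 → 8). Not NE.
(A, b3): Player A can switch to B (2 → 8). Not NE.
(A, b4): Player A can switch to B (1 → 4). Not NE.
(B, b1): Player A can switch to C (6 → 9). Not NE.
(B, b2): Player B can switch to b1 (-1 → 9). Not NE.
(The remaining 10 profiles each have a profitable deviation by the same check.)

No pure-strategy Nash equilibrium.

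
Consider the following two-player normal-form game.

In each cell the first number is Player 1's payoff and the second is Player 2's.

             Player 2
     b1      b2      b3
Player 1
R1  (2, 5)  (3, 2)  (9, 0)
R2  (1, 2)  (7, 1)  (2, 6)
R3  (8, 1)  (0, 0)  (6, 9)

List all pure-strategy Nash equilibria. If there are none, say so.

There is no pure-strategy Nash equilibrium.

(R1, b1): Player 1 can switch to R3 (2 → 8). Not NE.
(R1, b2): Player 1 can switch to R2 (3 → 7). Not NE.
(R1, b3): Player 2 can switch to b1 (0 → 5). Not NE.
(R2, b1): Player 1 can switch to R1 (1 → 2). Not NE.
(R2, b2): Player 2 can switch to b1 (1 → 2). Not NE.
(R2, b3): Player 1 can switch to R1 (2 → 9). Not NE.
(R3, b1): Player 2 can switch to b3 (1 → 9). Not NE.
(R3, b2): Player 1 can switch to R1 (0 → 3). Not NE.
(R3, b3): Player 1 can switch to R1 (6 → 9). Not NE.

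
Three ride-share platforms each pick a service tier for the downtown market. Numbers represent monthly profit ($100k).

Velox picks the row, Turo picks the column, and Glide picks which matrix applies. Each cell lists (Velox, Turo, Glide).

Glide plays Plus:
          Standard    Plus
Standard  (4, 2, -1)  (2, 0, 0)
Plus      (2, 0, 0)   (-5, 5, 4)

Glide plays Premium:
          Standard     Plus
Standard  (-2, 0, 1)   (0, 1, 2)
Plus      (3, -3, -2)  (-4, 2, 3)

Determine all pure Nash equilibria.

(Standard, Plus, Premium)

For each player, find the best response to each opponent profile; mutual best responses are the pure NE.
Velox against (Standard, Plus): payoffs 4, 2 → best response Standard.
Velox against (Standard, Premium): payoffs -2, 3 → best response Plus.
Velox against (Plus, Plus): payoffs 2, -5 → best response Standard.
Velox against (Plus, Premium): payoffs 0, -4 → best response Standard.
Turo against (Standard, Plus): payoffs 2, 0 → best response Standard.
Turo against (Standard, Premium): payoffs 0, 1 → best response Plus.
Turo against (Plus, Plus): payoffs 0, 5 → best response Plus.
Turo against (Plus, Premium): payoffs -3, 2 → best response Plus.
Glide against (Standard, Standard): payoffs -1, 1 → best response Premium.
Glide against (Standard, Plus): payoffs 0, 2 → best response Premium.
Glide against (Plus, Standard): payoffs 0, -2 → best response Plus.
Glide against (Plus, Plus): payoffs 4, 3 → best response Plus.
Mutual best responses: (Standard, Plus, Premium).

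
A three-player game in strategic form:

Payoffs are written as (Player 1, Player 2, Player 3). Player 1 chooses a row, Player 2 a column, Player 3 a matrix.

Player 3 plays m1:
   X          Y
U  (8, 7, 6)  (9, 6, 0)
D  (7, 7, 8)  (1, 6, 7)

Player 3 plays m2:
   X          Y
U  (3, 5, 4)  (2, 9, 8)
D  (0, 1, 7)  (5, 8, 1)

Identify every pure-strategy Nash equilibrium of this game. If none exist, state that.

Player 1 against (X, m1): payoffs 8, 7 → best response U.
Player 1 against (X, m2): payoffs 3, 0 → best response U.
Player 1 against (Y, m1): payoffs 9, 1 → best response U.
Player 1 against (Y, m2): payoffs 2, 5 → best response D.
Player 2 against (U, m1): payoffs 7, 6 → best response X.
Player 2 against (U, m2): payoffs 5, 9 → best response Y.
Player 2 against (D, m1): payoffs 7, 6 → best response X.
Player 2 against (D, m2): payoffs 1, 8 → best response Y.
Player 3 against (U, X): payoffs 6, 4 → best response m1.
Player 3 against (U, Y): payoffs 0, 8 → best response m2.
Player 3 against (D, X): payoffs 8, 7 → best response m1.
Player 3 against (D, Y): payoffs 7, 1 → best response m1.
Mutual best responses: (U, X, m1).

(U, X, m1)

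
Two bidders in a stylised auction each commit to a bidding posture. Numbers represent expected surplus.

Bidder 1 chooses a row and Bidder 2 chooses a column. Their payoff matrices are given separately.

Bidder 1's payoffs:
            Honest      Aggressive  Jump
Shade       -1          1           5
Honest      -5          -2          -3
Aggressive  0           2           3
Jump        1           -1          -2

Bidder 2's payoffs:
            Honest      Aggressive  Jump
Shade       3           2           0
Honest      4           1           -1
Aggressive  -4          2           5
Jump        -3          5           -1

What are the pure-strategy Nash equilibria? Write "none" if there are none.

(Shade, Honest): Bidder 1 can switch to Aggressive (-1 → 0). Not NE.
(Shade, Aggressive): Bidder 1 can switch to Aggressive (1 → 2). Not NE.
(Shade, Jump): Bidder 2 can switch to Honest (0 → 3). Not NE.
(Honest, Honest): Bidder 1 can switch to Shade (-5 → -1). Not NE.
(Honest, Aggressive): Bidder 1 can switch to Shade (-2 → 1). Not NE.
(Honest, Jump): Bidder 1 can switch to Shade (-3 → 5). Not NE.
(Aggressive, Honest): Bidder 1 can switch to Jump (0 → 1). Not NE.
(Aggressive, Aggressive): Bidder 2 can switch to Jump (2 → 5). Not NE.
(Aggressive, Jump): Bidder 1 can switch to Shade (3 → 5). Not NE.
(Jump, Honest): Bidder 2 can switch to Aggressive (-3 → 5). Not NE.
(Jump, Aggressive): Bidder 1 can switch to Shade (-1 → 1). Not NE.
(Jump, Jump): Bidder 1 can switch to Shade (-2 → 5). Not NE.

This game has no pure Nash equilibrium.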